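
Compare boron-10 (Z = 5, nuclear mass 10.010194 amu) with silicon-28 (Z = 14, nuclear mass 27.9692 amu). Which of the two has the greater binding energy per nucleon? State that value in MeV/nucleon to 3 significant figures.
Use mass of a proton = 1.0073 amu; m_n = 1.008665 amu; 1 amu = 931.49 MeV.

boron-10: Σm = 5(1.0073) + 5(1.008665) = 10.079825 amu; Δm = 0.069631 amu; E_B = 64.861 MeV; E_B/A = 6.486 MeV
silicon-28: Σm = 14(1.0073) + 14(1.008665) = 28.223510 amu; Δm = 0.254310 amu; E_B = 236.89 MeV; E_B/A = 8.460 MeV
silicon-28 has the higher binding energy per nucleon, so it is the more tightly bound nucleus.

silicon-28; 8.46 MeV/nucleon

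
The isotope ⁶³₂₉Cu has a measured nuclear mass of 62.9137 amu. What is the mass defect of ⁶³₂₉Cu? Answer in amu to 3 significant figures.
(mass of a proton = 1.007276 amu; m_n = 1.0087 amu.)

0.593 amu

Mass of separated nucleons = 29(1.007276) + 34(1.0087) = 29.211004 + 34.2958 = 63.506804 amu
Mass defect Δm = 63.506804 − 62.9137 = 0.593104 amu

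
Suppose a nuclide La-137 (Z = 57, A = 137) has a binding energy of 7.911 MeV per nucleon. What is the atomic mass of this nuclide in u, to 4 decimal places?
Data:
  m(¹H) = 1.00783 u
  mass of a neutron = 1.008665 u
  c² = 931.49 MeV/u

Total binding energy = 137 × 7.911 = 1083.807 MeV
Mass defect = 1083.807 MeV / (931.49 MeV/u) = 1.163520 u
Constituent mass = 57(1.00783) + 80(1.008665) = 138.139510 u
Atomic mass = 138.139510 − 1.163520 = 136.975990 u ≈ 136.9760 u (to 4 decimal places)

136.9760 u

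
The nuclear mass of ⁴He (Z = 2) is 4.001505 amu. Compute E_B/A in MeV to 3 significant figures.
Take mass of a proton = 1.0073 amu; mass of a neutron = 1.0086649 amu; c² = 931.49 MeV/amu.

7.09 MeV/nucleon

The nucleus contains 2 protons and 4 − 2 = 2 neutrons.
Total constituent mass: 2 × 1.0073 + 2 × 1.0086649 = 4.0319298 amu
The mass defect is 4.0319298 − 4.001505 = 0.0304248 amu.
E_B = 0.0304248 × 931.49 = 28.3404 MeV
Per nucleon: 28.3404 / 4 = 7.085 MeV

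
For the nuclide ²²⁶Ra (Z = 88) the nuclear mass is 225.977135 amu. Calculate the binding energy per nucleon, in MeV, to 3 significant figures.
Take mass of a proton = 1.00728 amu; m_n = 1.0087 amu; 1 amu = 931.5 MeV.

7.68 MeV/nucleon

The nucleus contains 88 protons and 226 − 88 = 138 neutrons.
Σm = 88·m_p + 138·m_n = 88.64064 + 139.2006 = 227.84124 amu
Mass defect Δm = 227.84124 − 225.977135 = 1.864105 amu
E_B = 1.864105 × 931.5 = 1736.41 MeV
Per nucleon: 1736.41 / 226 = 7.683 MeV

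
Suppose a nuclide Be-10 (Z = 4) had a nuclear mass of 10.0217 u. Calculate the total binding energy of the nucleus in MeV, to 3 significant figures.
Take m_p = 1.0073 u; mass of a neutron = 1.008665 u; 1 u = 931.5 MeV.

The nucleus contains 4 protons and 10 − 4 = 6 neutrons.
Mass of separated nucleons = 4(1.0073) + 6(1.008665) = 4.0292 + 6.051990 = 10.081190 u
Mass defect Δm = 10.081190 − 10.0217 = 0.059490 u
Binding energy = Δm·c² = 0.059490 × 931.5 MeV/u = 55.4149 MeV

55.4 MeV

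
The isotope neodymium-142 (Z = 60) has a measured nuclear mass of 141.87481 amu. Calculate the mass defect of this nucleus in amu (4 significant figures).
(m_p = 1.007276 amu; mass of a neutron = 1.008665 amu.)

1.272 amu

The nucleus contains 60 protons and 142 − 60 = 82 neutrons.
Σm = 60·m_p + 82·m_n = 60.436560 + 82.710530 = 143.147090 amu
Mass defect Δm = 143.147090 − 141.87481 = 1.272280 amu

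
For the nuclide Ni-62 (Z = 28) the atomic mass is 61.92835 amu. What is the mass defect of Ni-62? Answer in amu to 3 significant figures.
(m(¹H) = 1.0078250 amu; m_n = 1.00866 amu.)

0.585 amu

Mass of separated nucleons = 28(1.0078250) + 34(1.00866) = 28.2191000 + 34.29444 = 62.5135400 amu
The mass defect is 62.5135400 − 61.92835 = 0.5851900 amu.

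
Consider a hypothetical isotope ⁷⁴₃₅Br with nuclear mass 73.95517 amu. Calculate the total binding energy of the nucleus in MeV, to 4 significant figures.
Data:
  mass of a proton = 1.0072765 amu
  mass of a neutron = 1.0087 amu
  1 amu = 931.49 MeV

595.0 MeV

Z = 35, so N = A − Z = 74 − 35 = 39.
Total constituent mass: 35 × 1.0072765 + 39 × 1.0087 = 74.5939775 amu
Mass defect Δm = 74.5939775 − 73.95517 = 0.6388075 amu
E_B = 0.6388075 × 931.49 = 595.043 MeV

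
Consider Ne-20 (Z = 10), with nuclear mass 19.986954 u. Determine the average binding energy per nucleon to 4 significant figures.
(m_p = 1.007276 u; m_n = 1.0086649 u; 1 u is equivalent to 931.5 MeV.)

Total constituent mass: 10 × 1.007276 + 10 × 1.0086649 = 20.1594090 u
Mass defect Δm = 20.1594090 − 19.986954 = 0.1724550 u
E_B = 0.1724550 × 931.5 = 160.642 MeV
Per nucleon: 160.642 / 20 = 8.032 MeV

8.032 MeV/nucleon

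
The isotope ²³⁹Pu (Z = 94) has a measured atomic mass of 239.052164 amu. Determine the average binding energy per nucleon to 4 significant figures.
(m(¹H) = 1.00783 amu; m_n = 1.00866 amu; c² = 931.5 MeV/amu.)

Σm = 94·m(¹H) + 145·m_n = 94.73602 + 146.25570 = 240.99172 amu
Mass defect Δm = 240.99172 − 239.052164 = 1.939556 amu
Binding energy = Δm·c² = 1.939556 × 931.5 MeV/amu = 1806.70 MeV
Per nucleon: 1806.70 / 239 = 7.559 MeV

7.559 MeV/nucleon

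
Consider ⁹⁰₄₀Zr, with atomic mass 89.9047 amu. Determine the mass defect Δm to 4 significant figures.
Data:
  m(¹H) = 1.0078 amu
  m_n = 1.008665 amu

0.8406 amu

Mass of separated nucleons = 40(1.0078) + 50(1.008665) = 40.3120 + 50.433250 = 90.745250 amu
The mass defect is 90.745250 − 89.9047 = 0.840550 amu.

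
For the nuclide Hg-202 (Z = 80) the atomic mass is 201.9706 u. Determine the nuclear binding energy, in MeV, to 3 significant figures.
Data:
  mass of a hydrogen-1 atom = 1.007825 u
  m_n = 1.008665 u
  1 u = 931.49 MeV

1600 MeV

With 80 protons and 122 neutrons (A = 202):
Σm = 80·m(¹H) + 122·m_n = 80.626000 + 123.057130 = 203.683130 u
Mass defect Δm = 203.683130 − 201.9706 = 1.712530 u
E_B = 1.712530 × 931.49 = 1595.20 MeV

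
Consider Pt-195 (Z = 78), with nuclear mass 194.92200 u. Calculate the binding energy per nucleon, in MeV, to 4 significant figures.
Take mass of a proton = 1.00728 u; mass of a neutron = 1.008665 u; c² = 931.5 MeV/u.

7.928 MeV/nucleon

Σm = 78·m_p + 117·m_n = 78.56784 + 118.013805 = 196.581645 u
Mass defect Δm = 196.581645 − 194.92200 = 1.659645 u
Converting to energy: 1.659645 u × 931.5 MeV/u = 1545.96 MeV
Per nucleon: 1545.96 / 195 = 7.928 MeV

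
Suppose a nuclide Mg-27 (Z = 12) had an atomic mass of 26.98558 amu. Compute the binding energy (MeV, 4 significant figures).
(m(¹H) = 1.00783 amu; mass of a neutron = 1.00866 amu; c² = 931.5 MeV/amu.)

Σm = 12·m(¹H) + 15·m_n = 12.09396 + 15.12990 = 27.22386 amu
Δm = 27.22386 − 26.98558 = 0.23828 amu
Binding energy = Δm·c² = 0.23828 × 931.5 MeV/amu = 221.958 MeV

222.0 MeV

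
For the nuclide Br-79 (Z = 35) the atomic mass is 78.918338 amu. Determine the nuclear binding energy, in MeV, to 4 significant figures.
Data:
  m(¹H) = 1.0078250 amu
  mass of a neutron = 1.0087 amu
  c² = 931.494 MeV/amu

Σm = 35·m(¹H) + 44·m_n = 35.2738750 + 44.3828 = 79.6566750 amu
The mass defect is 79.6566750 − 78.918338 = 0.7383370 amu.
Binding energy = Δm·c² = 0.7383370 × 931.494 MeV/amu = 687.756 MeV

687.8 MeV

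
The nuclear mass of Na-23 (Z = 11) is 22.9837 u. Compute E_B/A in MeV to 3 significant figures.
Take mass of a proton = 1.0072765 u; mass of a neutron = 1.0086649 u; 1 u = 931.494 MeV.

Σm = 11·m_p + 12·m_n = 11.0800415 + 12.1039788 = 23.1840203 u
The mass defect is 23.1840203 − 22.9837 = 0.2003203 u.
Converting to energy: 0.2003203 u × 931.494 MeV/u = 186.597 MeV
Per nucleon: 186.597 / 23 = 8.113 MeV

8.11 MeV/nucleon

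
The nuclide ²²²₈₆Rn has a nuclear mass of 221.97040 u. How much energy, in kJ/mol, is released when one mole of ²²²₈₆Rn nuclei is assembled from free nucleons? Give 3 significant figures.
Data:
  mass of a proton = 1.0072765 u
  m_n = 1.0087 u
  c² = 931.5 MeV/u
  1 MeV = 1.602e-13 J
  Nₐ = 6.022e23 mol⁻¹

Σm = 86·m_p + 136·m_n = 86.6257790 + 137.1832 = 223.8089790 u
Mass defect Δm = 223.8089790 − 221.97040 = 1.8385790 u
E_B = 1.8385790 × 931.5 = 1712.64 MeV
Per nucleus in joules: 1712.64 MeV × 1.602e-13 J/MeV = 2.7436e-10 J
Per mole: 2.7436e-10 J × 6.022e23 mol⁻¹ = 1.6522e+14 J/mol

1.65e+11 kJ/mol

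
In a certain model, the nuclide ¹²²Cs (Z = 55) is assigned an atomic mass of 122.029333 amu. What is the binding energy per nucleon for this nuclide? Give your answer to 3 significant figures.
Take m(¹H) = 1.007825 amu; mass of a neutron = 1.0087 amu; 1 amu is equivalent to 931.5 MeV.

7.51 MeV/nucleon

The nucleus contains 55 protons and 122 − 55 = 67 neutrons.
Total constituent mass: 55 × 1.007825 + 67 × 1.0087 = 123.013275 amu
Mass defect Δm = 123.013275 − 122.029333 = 0.983942 amu
Binding energy = Δm·c² = 0.983942 × 931.5 MeV/amu = 916.542 MeV
Dividing by A = 122 gives 7.513 MeV per nucleon.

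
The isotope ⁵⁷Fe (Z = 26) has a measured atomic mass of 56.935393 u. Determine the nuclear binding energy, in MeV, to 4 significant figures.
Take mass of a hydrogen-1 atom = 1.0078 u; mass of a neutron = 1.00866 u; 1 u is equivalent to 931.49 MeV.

Σm = 26·m(¹H) + 31·m_n = 26.2028 + 31.26846 = 57.47126 u
The mass defect is 57.47126 − 56.935393 = 0.535867 u.
Binding energy = Δm·c² = 0.535867 × 931.49 MeV/u = 499.155 MeV

499.2 MeV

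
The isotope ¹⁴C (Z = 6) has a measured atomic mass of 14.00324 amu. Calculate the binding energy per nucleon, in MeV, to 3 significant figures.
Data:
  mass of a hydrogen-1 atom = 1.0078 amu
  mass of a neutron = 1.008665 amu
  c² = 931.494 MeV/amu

Σm = 6·m(¹H) + 8·m_n = 6.0468 + 8.069320 = 14.116120 amu
Δm = 14.116120 − 14.00324 = 0.112880 amu
Binding energy = Δm·c² = 0.112880 × 931.494 MeV/amu = 105.147 MeV
BE/A = 105.147 MeV / 14 = 7.511 MeV/nucleon

7.51 MeV/nucleon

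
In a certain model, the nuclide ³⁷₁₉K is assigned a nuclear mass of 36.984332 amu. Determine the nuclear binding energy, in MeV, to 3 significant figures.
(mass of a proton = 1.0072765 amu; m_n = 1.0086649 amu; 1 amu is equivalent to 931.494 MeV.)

289 MeV

With 19 protons and 18 neutrons (A = 37):
Σm = 19·m_p + 18·m_n = 19.1382535 + 18.1559682 = 37.2942217 amu
The mass defect is 37.2942217 − 36.984332 = 0.3098897 amu.
Binding energy = Δm·c² = 0.3098897 × 931.494 MeV/amu = 288.660 MeV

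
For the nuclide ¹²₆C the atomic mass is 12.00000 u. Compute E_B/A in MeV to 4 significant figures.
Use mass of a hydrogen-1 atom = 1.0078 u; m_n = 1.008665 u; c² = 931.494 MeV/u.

The nucleus contains 6 protons and 12 − 6 = 6 neutrons.
Mass of separated nucleons = 6(1.0078) + 6(1.008665) = 6.0468 + 6.051990 = 12.098790 u
The mass defect is 12.098790 − 12.00000 = 0.098790 u.
Converting to energy: 0.098790 u × 931.494 MeV/u = 92.0223 MeV
Per nucleon: 92.0223 / 12 = 7.669 MeV

7.669 MeV/nucleon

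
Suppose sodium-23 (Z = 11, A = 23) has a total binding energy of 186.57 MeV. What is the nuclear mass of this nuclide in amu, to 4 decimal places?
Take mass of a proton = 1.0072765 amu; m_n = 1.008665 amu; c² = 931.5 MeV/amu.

Mass defect = 186.57 MeV / (931.5 MeV/amu) = 0.200290 amu
Constituent mass = 11(1.0072765) + 12(1.008665) = 23.1840215 amu
Nuclear mass = 23.1840215 − 0.200290 = 22.9837315 amu ≈ 22.9837 amu (to 4 decimal places)

22.9837 amu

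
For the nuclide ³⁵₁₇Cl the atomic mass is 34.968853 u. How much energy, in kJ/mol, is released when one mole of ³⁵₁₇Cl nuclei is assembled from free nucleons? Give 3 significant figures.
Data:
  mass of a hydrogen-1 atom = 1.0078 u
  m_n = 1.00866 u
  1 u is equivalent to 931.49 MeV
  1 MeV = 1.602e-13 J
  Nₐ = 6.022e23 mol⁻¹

2.87e+10 kJ/mol

With 17 protons and 18 neutrons (A = 35):
Mass of separated nucleons = 17(1.0078) + 18(1.00866) = 17.1326 + 18.15588 = 35.28848 u
Mass defect Δm = 35.28848 − 34.968853 = 0.319627 u
Converting to energy: 0.319627 u × 931.49 MeV/u = 297.729 MeV
Per nucleus in joules: 297.729 MeV × 1.602e-13 J/MeV = 4.7696e-11 J
Per mole: 4.7696e-11 J × 6.022e23 mol⁻¹ = 2.8723e+13 J/mol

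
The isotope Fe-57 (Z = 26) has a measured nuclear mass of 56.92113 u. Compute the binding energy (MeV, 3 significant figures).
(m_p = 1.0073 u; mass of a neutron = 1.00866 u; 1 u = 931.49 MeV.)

With 26 protons and 31 neutrons (A = 57):
Mass of separated nucleons = 26(1.0073) + 31(1.00866) = 26.1898 + 31.26846 = 57.45826 u
Mass defect Δm = 57.45826 − 56.92113 = 0.53713 u
E_B = 0.53713 × 931.49 = 500.331 MeV

500 MeV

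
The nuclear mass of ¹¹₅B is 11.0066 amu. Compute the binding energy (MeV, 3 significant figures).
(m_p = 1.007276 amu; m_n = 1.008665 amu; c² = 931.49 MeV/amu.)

With 5 protons and 6 neutrons (A = 11):
Mass of separated nucleons = 5(1.007276) + 6(1.008665) = 5.036380 + 6.051990 = 11.088370 amu
Δm = 11.088370 − 11.0066 = 0.081770 amu
Binding energy = Δm·c² = 0.081770 × 931.49 MeV/amu = 76.1679 MeV

76.2 MeV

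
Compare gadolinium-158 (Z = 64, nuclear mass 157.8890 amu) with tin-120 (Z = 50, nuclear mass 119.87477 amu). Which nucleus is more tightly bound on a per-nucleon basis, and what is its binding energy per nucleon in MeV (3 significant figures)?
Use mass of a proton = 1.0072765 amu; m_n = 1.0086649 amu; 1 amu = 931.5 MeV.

gadolinium-158: Σm = 64(1.0072765) + 94(1.0086649) = 159.2801966 amu; Δm = 1.3911966 amu; E_B = 1295.9 MeV; E_B/A = 8.202 MeV
tin-120: Σm = 50(1.0072765) + 70(1.0086649) = 120.9703680 amu; Δm = 1.0955980 amu; E_B = 1020.55 MeV; E_B/A = 8.5046 MeV
tin-120 has the higher binding energy per nucleon, so it is the more tightly bound nucleus.

tin-120; 8.50 MeV/nucleon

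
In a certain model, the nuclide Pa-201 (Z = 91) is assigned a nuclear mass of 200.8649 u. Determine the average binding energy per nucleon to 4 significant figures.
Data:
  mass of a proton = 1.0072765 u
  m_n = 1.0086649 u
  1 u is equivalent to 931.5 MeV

8.112 MeV/nucleon

The nucleus contains 91 protons and 201 − 91 = 110 neutrons.
Σm = 91·m_p + 110·m_n = 91.6621615 + 110.9531390 = 202.6153005 u
Mass defect Δm = 202.6153005 − 200.8649 = 1.7504005 u
Binding energy = Δm·c² = 1.7504005 × 931.5 MeV/u = 1630.50 MeV
Dividing by A = 201 gives 8.112 MeV per nucleon.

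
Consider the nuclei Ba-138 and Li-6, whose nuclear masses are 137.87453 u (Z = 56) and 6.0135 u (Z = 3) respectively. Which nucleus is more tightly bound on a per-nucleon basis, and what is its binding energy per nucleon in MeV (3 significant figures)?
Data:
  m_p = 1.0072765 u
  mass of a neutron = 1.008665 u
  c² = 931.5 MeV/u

Ba-138: Σm = 56(1.0072765) + 82(1.008665) = 139.1180140 u; Δm = 1.2434840 u; E_B = 1158.31 MeV; E_B/A = 8.394 MeV
Li-6: Σm = 3(1.0072765) + 3(1.008665) = 6.0478245 u; Δm = 0.0343245 u; E_B = 31.973 MeV; E_B/A = 5.329 MeV
Ba-138 has the higher binding energy per nucleon, so it is the more tightly bound nucleus.

Ba-138; 8.39 MeV/nucleon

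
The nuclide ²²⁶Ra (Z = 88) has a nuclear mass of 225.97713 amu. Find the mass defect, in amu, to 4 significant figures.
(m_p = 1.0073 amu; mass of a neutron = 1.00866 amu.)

The nucleus contains 88 protons and 226 − 88 = 138 neutrons.
Σm = 88·m_p + 138·m_n = 88.6424 + 139.19508 = 227.83748 amu
Δm = 227.83748 − 225.97713 = 1.86035 amu

1.860 amu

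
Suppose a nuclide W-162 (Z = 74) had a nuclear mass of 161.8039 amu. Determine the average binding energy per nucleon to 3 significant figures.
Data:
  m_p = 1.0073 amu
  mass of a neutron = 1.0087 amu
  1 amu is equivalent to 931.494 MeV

8.64 MeV/nucleon

Z = 74, so N = A − Z = 162 − 74 = 88.
Total constituent mass: 74 × 1.0073 + 88 × 1.0087 = 163.3058 amu
The mass defect is 163.3058 − 161.8039 = 1.5019 amu.
Binding energy = Δm·c² = 1.5019 × 931.494 MeV/amu = 1399.01 MeV
Dividing by A = 162 gives 8.636 MeV per nucleon.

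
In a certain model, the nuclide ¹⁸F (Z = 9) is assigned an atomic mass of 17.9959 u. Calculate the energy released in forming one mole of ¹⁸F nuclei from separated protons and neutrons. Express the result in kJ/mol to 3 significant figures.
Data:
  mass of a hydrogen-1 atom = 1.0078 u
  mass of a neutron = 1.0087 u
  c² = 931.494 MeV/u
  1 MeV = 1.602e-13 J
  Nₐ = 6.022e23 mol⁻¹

1.37e+10 kJ/mol

With 9 protons and 9 neutrons (A = 18):
Σm = 9·m(¹H) + 9·m_n = 9.0702 + 9.0783 = 18.1485 u
Mass defect Δm = 18.1485 − 17.9959 = 0.1526 u
Converting to energy: 0.1526 u × 931.494 MeV/u = 142.146 MeV
Per nucleus in joules: 142.146 MeV × 1.602e-13 J/MeV = 2.2772e-11 J
Per mole: 2.2772e-11 J × 6.022e23 mol⁻¹ = 1.3713e+13 J/mol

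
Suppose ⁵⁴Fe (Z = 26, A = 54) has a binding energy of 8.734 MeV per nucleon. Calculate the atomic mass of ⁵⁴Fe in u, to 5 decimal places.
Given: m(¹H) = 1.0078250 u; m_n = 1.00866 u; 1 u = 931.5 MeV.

Total binding energy = 54 × 8.734 = 471.636 MeV
Mass defect = 471.636 MeV / (931.5 MeV/u) = 0.5063188 u
Constituent mass = 26(1.0078250) + 28(1.00866) = 54.4459300 u
Atomic mass = 54.4459300 − 0.5063188 = 53.9396112 u ≈ 53.93961 u (to 5 decimal places)

53.93961 u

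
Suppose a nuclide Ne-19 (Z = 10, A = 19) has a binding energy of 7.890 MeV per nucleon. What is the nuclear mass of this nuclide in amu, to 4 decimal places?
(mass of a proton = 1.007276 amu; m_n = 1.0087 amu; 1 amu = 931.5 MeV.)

18.9901 amu

Total binding energy = 19 × 7.890 = 149.910 MeV
Mass defect = 149.910 MeV / (931.5 MeV/amu) = 0.160934 amu
Constituent mass = 10(1.007276) + 9(1.0087) = 19.151060 amu
Nuclear mass = 19.151060 − 0.160934 = 18.990126 amu ≈ 18.9901 amu (to 4 decimal places)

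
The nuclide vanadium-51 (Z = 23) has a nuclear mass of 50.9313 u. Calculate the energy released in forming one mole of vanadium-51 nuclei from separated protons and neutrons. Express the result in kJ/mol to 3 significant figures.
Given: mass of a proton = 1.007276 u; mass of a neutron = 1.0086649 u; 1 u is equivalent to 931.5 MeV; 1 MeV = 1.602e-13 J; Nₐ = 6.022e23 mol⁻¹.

4.30e+10 kJ/mol

With 23 protons and 28 neutrons (A = 51):
Mass of separated nucleons = 23(1.007276) + 28(1.0086649) = 23.167348 + 28.2426172 = 51.4099652 u
The mass defect is 51.4099652 − 50.9313 = 0.4786652 u.
Binding energy = Δm·c² = 0.4786652 × 931.5 MeV/u = 445.877 MeV
Per nucleus in joules: 445.877 MeV × 1.602e-13 J/MeV = 7.1429e-11 J
Per mole: 7.1429e-11 J × 6.022e23 mol⁻¹ = 4.3015e+13 J/mol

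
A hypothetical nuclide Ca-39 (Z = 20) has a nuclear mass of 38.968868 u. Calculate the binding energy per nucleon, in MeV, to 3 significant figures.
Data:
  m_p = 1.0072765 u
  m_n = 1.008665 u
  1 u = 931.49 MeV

With 20 protons and 19 neutrons (A = 39):
Mass of separated nucleons = 20(1.0072765) + 19(1.008665) = 20.1455300 + 19.164635 = 39.3101650 u
Δm = 39.3101650 − 38.968868 = 0.3412970 u
E_B = 0.3412970 × 931.49 = 317.915 MeV
Per nucleon: 317.915 / 39 = 8.152 MeV

8.15 MeV/nucleon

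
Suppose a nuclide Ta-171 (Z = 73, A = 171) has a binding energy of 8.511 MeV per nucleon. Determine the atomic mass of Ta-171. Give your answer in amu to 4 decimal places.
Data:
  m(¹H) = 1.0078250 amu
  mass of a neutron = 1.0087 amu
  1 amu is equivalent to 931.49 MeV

170.8614 amu

Total binding energy = 171 × 8.511 = 1455.381 MeV
Mass defect = 1455.381 MeV / (931.49 MeV/amu) = 1.562423 amu
Constituent mass = 73(1.0078250) + 98(1.0087) = 172.4238250 amu
Atomic mass = 172.4238250 − 1.562423 = 170.8614020 amu ≈ 170.8614 amu (to 4 decimal places)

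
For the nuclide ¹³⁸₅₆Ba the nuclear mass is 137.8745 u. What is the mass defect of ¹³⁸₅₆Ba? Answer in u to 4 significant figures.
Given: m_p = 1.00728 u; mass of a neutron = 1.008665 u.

Mass of separated nucleons = 56(1.00728) + 82(1.008665) = 56.40768 + 82.710530 = 139.118210 u
Δm = 139.118210 − 137.8745 = 1.243710 u

1.244 u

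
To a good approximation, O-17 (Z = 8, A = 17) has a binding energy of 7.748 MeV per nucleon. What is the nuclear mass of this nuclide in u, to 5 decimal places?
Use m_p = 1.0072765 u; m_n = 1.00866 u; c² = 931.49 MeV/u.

Total binding energy = 17 × 7.748 = 131.716 MeV
Mass defect = 131.716 MeV / (931.49 MeV/u) = 0.1414036 u
Constituent mass = 8(1.0072765) + 9(1.00866) = 17.1361520 u
Nuclear mass = 17.1361520 − 0.1414036 = 16.9947484 u ≈ 16.99475 u (to 5 decimal places)

16.99475 u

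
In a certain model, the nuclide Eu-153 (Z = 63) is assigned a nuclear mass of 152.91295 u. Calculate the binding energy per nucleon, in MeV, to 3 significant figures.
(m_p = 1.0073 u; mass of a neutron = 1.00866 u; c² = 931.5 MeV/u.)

The nucleus contains 63 protons and 153 − 63 = 90 neutrons.
Mass of separated nucleons = 63(1.0073) + 90(1.00866) = 63.4599 + 90.77940 = 154.23930 u
Mass defect Δm = 154.23930 − 152.91295 = 1.32635 u
Converting to energy: 1.32635 u × 931.5 MeV/u = 1235.50 MeV
Per nucleon: 1235.50 / 153 = 8.075 MeV

8.08 MeV/nucleon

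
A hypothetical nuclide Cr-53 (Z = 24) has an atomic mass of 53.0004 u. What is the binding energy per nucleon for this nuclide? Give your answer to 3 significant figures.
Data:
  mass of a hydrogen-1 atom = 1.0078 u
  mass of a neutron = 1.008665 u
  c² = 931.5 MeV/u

7.70 MeV/nucleon

Σm = 24·m(¹H) + 29·m_n = 24.1872 + 29.251285 = 53.438485 u
The mass defect is 53.438485 − 53.0004 = 0.438085 u.
E_B = 0.438085 × 931.5 = 408.076 MeV
Dividing by A = 53 gives 7.700 MeV per nucleon.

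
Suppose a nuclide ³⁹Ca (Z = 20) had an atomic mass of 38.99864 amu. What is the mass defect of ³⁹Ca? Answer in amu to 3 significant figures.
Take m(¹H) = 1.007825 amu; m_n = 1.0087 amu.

Σm = 20·m(¹H) + 19·m_n = 20.156500 + 19.1653 = 39.321800 amu
Δm = 39.321800 − 38.99864 = 0.323160 amu

0.323 amu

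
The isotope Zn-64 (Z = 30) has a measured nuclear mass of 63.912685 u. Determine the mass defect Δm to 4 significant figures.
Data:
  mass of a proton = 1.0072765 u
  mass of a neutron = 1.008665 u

Σm = 30·m_p + 34·m_n = 30.2182950 + 34.294610 = 64.5129050 u
Δm = 64.5129050 − 63.912685 = 0.6002200 u

0.6002 u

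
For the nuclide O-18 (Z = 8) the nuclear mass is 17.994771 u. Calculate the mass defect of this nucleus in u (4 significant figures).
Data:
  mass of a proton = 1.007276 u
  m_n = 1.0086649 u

0.1501 u

Total constituent mass: 8 × 1.007276 + 10 × 1.0086649 = 18.1448570 u
The mass defect is 18.1448570 − 17.994771 = 0.1500860 u.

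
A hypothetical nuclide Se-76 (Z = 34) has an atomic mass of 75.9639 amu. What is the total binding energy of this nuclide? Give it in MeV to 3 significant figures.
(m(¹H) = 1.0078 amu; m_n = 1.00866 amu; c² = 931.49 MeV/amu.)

The nucleus contains 34 protons and 76 − 34 = 42 neutrons.
Total constituent mass: 34 × 1.0078 + 42 × 1.00866 = 76.62892 amu
Δm = 76.62892 − 75.9639 = 0.66502 amu
E_B = 0.66502 × 931.49 = 619.459 MeV

619 MeV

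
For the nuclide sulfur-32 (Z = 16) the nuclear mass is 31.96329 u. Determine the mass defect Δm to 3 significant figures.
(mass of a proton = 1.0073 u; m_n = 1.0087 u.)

The nucleus contains 16 protons and 32 − 16 = 16 neutrons.
Σm = 16·m_p + 16·m_n = 16.1168 + 16.1392 = 32.2560 u
The mass defect is 32.2560 − 31.96329 = 0.29271 u.

0.293 u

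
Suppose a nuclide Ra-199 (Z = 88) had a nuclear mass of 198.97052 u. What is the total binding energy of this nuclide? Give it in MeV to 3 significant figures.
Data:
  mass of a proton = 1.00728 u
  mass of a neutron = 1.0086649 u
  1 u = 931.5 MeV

1520 MeV

With 88 protons and 111 neutrons (A = 199):
Mass of separated nucleons = 88(1.00728) + 111(1.0086649) = 88.64064 + 111.9618039 = 200.6024439 u
Δm = 200.6024439 − 198.97052 = 1.6319239 u
Converting to energy: 1.6319239 u × 931.5 MeV/u = 1520.14 MeV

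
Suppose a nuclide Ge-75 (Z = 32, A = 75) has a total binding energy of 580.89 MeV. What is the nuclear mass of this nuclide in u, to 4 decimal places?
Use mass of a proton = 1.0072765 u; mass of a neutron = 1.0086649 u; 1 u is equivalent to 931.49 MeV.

74.9818 u

Mass defect = 580.89 MeV / (931.49 MeV/u) = 0.623614 u
Constituent mass = 32(1.0072765) + 43(1.0086649) = 75.6054387 u
Nuclear mass = 75.6054387 − 0.623614 = 74.9818247 u ≈ 74.9818 u (to 4 decimal places)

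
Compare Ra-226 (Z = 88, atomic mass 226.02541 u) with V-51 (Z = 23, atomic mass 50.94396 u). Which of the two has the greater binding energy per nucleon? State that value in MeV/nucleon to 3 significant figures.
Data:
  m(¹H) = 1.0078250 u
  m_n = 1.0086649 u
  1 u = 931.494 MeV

V-51; 8.74 MeV/nucleon

Ra-226: Σm = 88(1.0078250) + 138(1.0086649) = 227.8843562 u; Δm = 1.8589462 u; E_B = 1731.6 MeV; E_B/A = 7.662 MeV
V-51: Σm = 23(1.0078250) + 28(1.0086649) = 51.4225922 u; Δm = 0.4786322 u; E_B = 445.84 MeV; E_B/A = 8.742 MeV
V-51 has the higher binding energy per nucleon, so it is the more tightly bound nucleus.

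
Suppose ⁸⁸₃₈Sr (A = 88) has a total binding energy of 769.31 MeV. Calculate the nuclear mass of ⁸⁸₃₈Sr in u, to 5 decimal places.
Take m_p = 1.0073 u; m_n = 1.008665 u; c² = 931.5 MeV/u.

87.88477 u

Mass defect = 769.31 MeV / (931.5 MeV/u) = 0.8258830 u
Constituent mass = 38(1.0073) + 50(1.008665) = 88.710650 u
Nuclear mass = 88.710650 − 0.8258830 = 87.8847670 u ≈ 87.88477 u (to 5 decimal places)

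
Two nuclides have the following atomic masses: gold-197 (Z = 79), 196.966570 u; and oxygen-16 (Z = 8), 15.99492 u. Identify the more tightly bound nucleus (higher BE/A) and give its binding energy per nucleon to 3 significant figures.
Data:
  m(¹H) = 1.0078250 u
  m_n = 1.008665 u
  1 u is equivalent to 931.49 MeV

oxygen-16; 7.98 MeV/nucleon

gold-197: Σm = 79(1.0078250) + 118(1.008665) = 198.6406450 u; Δm = 1.6740750 u; E_B = 1559.4 MeV; E_B/A = 7.916 MeV
oxygen-16: Σm = 8(1.0078250) + 8(1.008665) = 16.1319200 u; Δm = 0.1370000 u; E_B = 127.61 MeV; E_B/A = 7.976 MeV
oxygen-16 has the higher binding energy per nucleon, so it is the more tightly bound nucleus.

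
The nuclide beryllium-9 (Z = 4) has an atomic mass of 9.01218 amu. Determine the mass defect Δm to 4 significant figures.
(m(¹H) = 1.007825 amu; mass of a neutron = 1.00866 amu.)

The nucleus contains 4 protons and 9 − 4 = 5 neutrons.
Total constituent mass: 4 × 1.007825 + 5 × 1.00866 = 9.074600 amu
Δm = 9.074600 − 9.01218 = 0.062420 amu

0.06242 amu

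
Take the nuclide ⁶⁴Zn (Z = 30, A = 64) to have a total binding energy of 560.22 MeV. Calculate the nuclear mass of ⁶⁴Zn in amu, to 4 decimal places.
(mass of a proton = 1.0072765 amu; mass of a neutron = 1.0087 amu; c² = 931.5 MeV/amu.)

Mass defect = 560.22 MeV / (931.5 MeV/amu) = 0.601417 amu
Constituent mass = 30(1.0072765) + 34(1.0087) = 64.5140950 amu
Nuclear mass = 64.5140950 − 0.601417 = 63.9126780 amu ≈ 63.9127 amu (to 4 decimal places)

63.9127 amu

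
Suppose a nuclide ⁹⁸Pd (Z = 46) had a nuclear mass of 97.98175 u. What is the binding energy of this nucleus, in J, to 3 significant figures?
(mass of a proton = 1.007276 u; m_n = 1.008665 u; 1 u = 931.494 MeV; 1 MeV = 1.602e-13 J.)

1.20e-10 J

With 46 protons and 52 neutrons (A = 98):
Σm = 46·m_p + 52·m_n = 46.334696 + 52.450580 = 98.785276 u
The mass defect is 98.785276 − 97.98175 = 0.803526 u.
E_B = 0.803526 × 931.494 = 748.480 MeV
In joules: 748.480 MeV × 1.602e-13 J/MeV = 1.1991e-10 J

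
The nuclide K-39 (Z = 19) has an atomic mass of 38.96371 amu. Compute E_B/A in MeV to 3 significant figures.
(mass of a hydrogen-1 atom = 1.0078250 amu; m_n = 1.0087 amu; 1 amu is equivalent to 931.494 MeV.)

Σm = 19·m(¹H) + 20·m_n = 19.1486750 + 20.1740 = 39.3226750 amu
The mass defect is 39.3226750 − 38.96371 = 0.3589650 amu.
Converting to energy: 0.3589650 amu × 931.494 MeV/amu = 334.374 MeV
BE/A = 334.374 MeV / 39 = 8.574 MeV/nucleon

8.57 MeV/nucleon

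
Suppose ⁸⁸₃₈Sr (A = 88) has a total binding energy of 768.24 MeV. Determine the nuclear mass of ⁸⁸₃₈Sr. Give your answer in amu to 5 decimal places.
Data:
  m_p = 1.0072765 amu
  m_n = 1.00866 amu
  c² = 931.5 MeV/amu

87.88477 amu

Mass defect = 768.24 MeV / (931.5 MeV/amu) = 0.8247343 amu
Constituent mass = 38(1.0072765) + 50(1.00866) = 88.7095070 amu
Nuclear mass = 88.7095070 − 0.8247343 = 87.8847727 amu ≈ 87.88477 amu (to 5 decimal places)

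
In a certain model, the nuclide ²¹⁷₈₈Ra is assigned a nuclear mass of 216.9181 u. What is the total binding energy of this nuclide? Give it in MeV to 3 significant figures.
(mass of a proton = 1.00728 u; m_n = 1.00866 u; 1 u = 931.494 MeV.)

1710 MeV

With 88 protons and 129 neutrons (A = 217):
Mass of separated nucleons = 88(1.00728) + 129(1.00866) = 88.64064 + 130.11714 = 218.75778 u
The mass defect is 218.75778 − 216.9181 = 1.83968 u.
Converting to energy: 1.83968 u × 931.494 MeV/u = 1713.65 MeV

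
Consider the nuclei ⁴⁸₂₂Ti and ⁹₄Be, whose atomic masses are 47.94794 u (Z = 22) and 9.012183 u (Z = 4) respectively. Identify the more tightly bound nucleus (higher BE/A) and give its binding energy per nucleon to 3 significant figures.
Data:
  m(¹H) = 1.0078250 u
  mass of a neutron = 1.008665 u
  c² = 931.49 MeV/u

⁴⁸₂₂Ti: Σm = 22(1.0078250) + 26(1.008665) = 48.3974400 u; Δm = 0.4495000 u; E_B = 418.70 MeV; E_B/A = 8.723 MeV
⁹₄Be: Σm = 4(1.0078250) + 5(1.008665) = 9.0746250 u; Δm = 0.0624420 u; E_B = 58.164 MeV; E_B/A = 6.463 MeV
⁴⁸₂₂Ti has the higher binding energy per nucleon, so it is the more tightly bound nucleus.

⁴⁸₂₂Ti; 8.72 MeV/nucleon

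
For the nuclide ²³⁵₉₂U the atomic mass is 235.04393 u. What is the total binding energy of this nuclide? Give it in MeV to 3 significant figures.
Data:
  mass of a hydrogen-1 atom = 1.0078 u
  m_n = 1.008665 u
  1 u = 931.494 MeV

1780 MeV

Mass of separated nucleons = 92(1.0078) + 143(1.008665) = 92.7176 + 144.239095 = 236.956695 u
Mass defect Δm = 236.956695 − 235.04393 = 1.912765 u
Binding energy = Δm·c² = 1.912765 × 931.494 MeV/u = 1781.73 MeV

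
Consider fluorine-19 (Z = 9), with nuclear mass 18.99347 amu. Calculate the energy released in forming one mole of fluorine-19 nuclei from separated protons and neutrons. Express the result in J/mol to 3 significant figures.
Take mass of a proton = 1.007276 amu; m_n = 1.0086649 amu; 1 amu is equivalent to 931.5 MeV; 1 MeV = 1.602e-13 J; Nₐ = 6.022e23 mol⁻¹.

Z = 9, so N = A − Z = 19 − 9 = 10.
Total constituent mass: 9 × 1.007276 + 10 × 1.0086649 = 19.1521330 amu
Δm = 19.1521330 − 18.99347 = 0.1586630 amu
Binding energy = Δm·c² = 0.1586630 × 931.5 MeV/amu = 147.795 MeV
Per nucleus in joules: 147.795 MeV × 1.602e-13 J/MeV = 2.3677e-11 J
Per mole: 2.3677e-11 J × 6.022e23 mol⁻¹ = 1.4258e+13 J/mol

1.43e+13 J/mol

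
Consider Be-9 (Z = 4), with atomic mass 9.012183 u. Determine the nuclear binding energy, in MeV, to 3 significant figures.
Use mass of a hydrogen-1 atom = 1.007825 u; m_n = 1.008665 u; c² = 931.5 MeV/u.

Z = 4, so N = A − Z = 9 − 4 = 5.
Mass of separated nucleons = 4(1.007825) + 5(1.008665) = 4.031300 + 5.043325 = 9.074625 u
The mass defect is 9.074625 − 9.012183 = 0.062442 u.
Binding energy = Δm·c² = 0.062442 × 931.5 MeV/u = 58.1647 MeV

58.2 MeV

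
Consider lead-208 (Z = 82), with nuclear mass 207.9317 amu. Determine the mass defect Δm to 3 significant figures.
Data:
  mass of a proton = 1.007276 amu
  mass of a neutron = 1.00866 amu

1.76 amu

Total constituent mass: 82 × 1.007276 + 126 × 1.00866 = 209.687792 amu
The mass defect is 209.687792 − 207.9317 = 1.756092 amu.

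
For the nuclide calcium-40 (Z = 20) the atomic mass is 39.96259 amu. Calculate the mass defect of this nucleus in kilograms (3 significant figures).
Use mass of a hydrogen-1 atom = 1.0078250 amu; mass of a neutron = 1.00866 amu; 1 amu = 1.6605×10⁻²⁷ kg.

With 20 protons and 20 neutrons (A = 40):
Σm = 20·m(¹H) + 20·m_n = 20.1565000 + 20.17320 = 40.3297000 amu
The mass defect is 40.3297000 − 39.96259 = 0.3671100 amu.
In SI units: 0.3671100 amu × 1.6605×10⁻²⁷ kg/amu = 6.0959e-28 kg

6.10e-28 kg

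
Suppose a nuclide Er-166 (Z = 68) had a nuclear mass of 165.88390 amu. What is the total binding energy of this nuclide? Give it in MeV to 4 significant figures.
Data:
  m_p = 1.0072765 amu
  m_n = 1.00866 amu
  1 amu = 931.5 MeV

1360 MeV

Total constituent mass: 68 × 1.0072765 + 98 × 1.00866 = 167.3434820 amu
The mass defect is 167.3434820 − 165.88390 = 1.4595820 amu.
Converting to energy: 1.4595820 amu × 931.5 MeV/amu = 1359.60 MeV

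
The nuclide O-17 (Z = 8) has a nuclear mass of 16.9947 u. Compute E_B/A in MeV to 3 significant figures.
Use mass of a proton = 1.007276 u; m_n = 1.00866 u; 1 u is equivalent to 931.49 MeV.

Σm = 8·m_p + 9·m_n = 8.058208 + 9.07794 = 17.136148 u
Δm = 17.136148 − 16.9947 = 0.141448 u
Binding energy = Δm·c² = 0.141448 × 931.49 MeV/u = 131.757 MeV
Dividing by A = 17 gives 7.750 MeV per nucleon.

7.75 MeV/nucleon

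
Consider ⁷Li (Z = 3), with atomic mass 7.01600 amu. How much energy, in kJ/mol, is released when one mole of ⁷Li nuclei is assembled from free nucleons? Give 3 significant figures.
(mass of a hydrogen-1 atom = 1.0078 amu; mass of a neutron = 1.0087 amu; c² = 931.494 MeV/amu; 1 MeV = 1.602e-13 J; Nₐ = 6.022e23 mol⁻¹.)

3.79e+09 kJ/mol

With 3 protons and 4 neutrons (A = 7):
Σm = 3·m(¹H) + 4·m_n = 3.0234 + 4.0348 = 7.0582 amu
The mass defect is 7.0582 − 7.01600 = 0.04220 amu.
Binding energy = Δm·c² = 0.04220 × 931.494 MeV/amu = 39.3090 MeV
Per nucleus in joules: 39.3090 MeV × 1.602e-13 J/MeV = 6.2973e-12 J
Per mole: 6.2973e-12 J × 6.022e23 mol⁻¹ = 3.7922e+12 J/mol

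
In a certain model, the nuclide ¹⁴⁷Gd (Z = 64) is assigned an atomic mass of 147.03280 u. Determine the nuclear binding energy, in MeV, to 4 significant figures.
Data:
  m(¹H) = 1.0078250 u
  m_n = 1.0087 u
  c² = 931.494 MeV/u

1109 MeV

Z = 64, so N = A − Z = 147 − 64 = 83.
Σm = 64·m(¹H) + 83·m_n = 64.5008000 + 83.7221 = 148.2229000 u
The mass defect is 148.2229000 − 147.03280 = 1.1901000 u.
E_B = 1.1901000 × 931.494 = 1108.57 MeV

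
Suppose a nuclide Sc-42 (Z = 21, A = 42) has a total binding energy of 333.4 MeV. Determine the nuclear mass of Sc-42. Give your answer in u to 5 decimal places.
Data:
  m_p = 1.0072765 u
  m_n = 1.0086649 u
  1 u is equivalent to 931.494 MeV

41.97685 u

Mass defect = 333.4 MeV / (931.494 MeV/u) = 0.3579196 u
Constituent mass = 21(1.0072765) + 21(1.0086649) = 42.3347694 u
Nuclear mass = 42.3347694 − 0.3579196 = 41.9768498 u ≈ 41.97685 u (to 5 decimal places)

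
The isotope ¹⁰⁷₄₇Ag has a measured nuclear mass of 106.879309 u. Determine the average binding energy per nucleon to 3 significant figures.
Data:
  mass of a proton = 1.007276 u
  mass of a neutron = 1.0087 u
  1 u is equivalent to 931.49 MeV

8.57 MeV/nucleon

The nucleus contains 47 protons and 107 − 47 = 60 neutrons.
Mass of separated nucleons = 47(1.007276) + 60(1.0087) = 47.341972 + 60.5220 = 107.863972 u
The mass defect is 107.863972 − 106.879309 = 0.984663 u.
E_B = 0.984663 × 931.49 = 917.204 MeV
BE/A = 917.204 MeV / 107 = 8.572 MeV/nucleon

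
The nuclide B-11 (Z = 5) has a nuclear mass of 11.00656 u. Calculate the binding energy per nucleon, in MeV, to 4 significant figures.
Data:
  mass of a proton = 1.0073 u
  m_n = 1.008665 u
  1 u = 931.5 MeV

6.938 MeV/nucleon

Mass of separated nucleons = 5(1.0073) + 6(1.008665) = 5.0365 + 6.051990 = 11.088490 u
Mass defect Δm = 11.088490 − 11.00656 = 0.081930 u
E_B = 0.081930 × 931.5 = 76.3178 MeV
Dividing by A = 11 gives 6.938 MeV per nucleon.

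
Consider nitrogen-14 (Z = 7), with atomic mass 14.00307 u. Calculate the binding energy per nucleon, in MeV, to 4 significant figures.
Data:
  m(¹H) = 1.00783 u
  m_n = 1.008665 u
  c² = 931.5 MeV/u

7.478 MeV/nucleon

The nucleus contains 7 protons and 14 − 7 = 7 neutrons.
Σm = 7·m(¹H) + 7·m_n = 7.05481 + 7.060655 = 14.115465 u
The mass defect is 14.115465 − 14.00307 = 0.112395 u.
Binding energy = Δm·c² = 0.112395 × 931.5 MeV/u = 104.696 MeV
BE/A = 104.696 MeV / 14 = 7.478 MeV/nucleon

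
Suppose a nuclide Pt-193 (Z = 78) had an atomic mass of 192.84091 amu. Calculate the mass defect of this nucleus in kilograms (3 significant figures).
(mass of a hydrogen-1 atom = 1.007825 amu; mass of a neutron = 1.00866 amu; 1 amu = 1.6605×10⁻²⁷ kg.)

Σm = 78·m(¹H) + 115·m_n = 78.610350 + 115.99590 = 194.606250 amu
The mass defect is 194.606250 − 192.84091 = 1.765340 amu.
In SI units: 1.765340 amu × 1.6605×10⁻²⁷ kg/amu = 2.9313e-27 kg

2.93e-27 kg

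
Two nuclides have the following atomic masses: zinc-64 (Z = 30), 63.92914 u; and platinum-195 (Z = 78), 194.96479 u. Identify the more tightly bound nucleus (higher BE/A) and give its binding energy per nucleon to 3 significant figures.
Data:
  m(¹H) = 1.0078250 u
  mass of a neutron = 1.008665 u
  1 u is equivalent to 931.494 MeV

zinc-64: Σm = 30(1.0078250) + 34(1.008665) = 64.5293600 u; Δm = 0.6002200 u; E_B = 559.10 MeV; E_B/A = 8.736 MeV
platinum-195: Σm = 78(1.0078250) + 117(1.008665) = 196.6241550 u; Δm = 1.6593650 u; E_B = 1545.7 MeV; E_B/A = 7.927 MeV
zinc-64 has the higher binding energy per nucleon, so it is the more tightly bound nucleus.

zinc-64; 8.74 MeV/nucleon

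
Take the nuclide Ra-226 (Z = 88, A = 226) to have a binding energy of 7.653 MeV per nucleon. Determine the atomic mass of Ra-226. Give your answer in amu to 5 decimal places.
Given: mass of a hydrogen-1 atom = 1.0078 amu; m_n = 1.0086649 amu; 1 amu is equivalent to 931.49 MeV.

Total binding energy = 226 × 7.653 = 1729.578 MeV
Mass defect = 1729.578 MeV / (931.49 MeV/amu) = 1.8567864 amu
Constituent mass = 88(1.0078) + 138(1.0086649) = 227.8821562 amu
Atomic mass = 227.8821562 − 1.8567864 = 226.0253698 amu ≈ 226.02537 amu (to 5 decimal places)

226.02537 amu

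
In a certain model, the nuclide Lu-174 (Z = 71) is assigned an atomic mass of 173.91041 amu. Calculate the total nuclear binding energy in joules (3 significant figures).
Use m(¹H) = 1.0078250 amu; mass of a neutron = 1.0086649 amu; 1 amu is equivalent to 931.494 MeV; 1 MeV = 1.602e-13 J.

Z = 71, so N = A − Z = 174 − 71 = 103.
Total constituent mass: 71 × 1.0078250 + 103 × 1.0086649 = 175.4480597 amu
Δm = 175.4480597 − 173.91041 = 1.5376497 amu
Binding energy = Δm·c² = 1.5376497 × 931.494 MeV/amu = 1432.31 MeV
In joules: 1432.31 MeV × 1.602e-13 J/MeV = 2.2946e-10 J

2.29e-10 J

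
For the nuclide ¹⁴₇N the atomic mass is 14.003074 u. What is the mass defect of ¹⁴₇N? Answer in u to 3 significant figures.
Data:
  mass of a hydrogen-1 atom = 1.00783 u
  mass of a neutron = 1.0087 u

0.113 u

Z = 7, so N = A − Z = 14 − 7 = 7.
Total constituent mass: 7 × 1.00783 + 7 × 1.0087 = 14.11571 u
Δm = 14.11571 − 14.003074 = 0.112636 u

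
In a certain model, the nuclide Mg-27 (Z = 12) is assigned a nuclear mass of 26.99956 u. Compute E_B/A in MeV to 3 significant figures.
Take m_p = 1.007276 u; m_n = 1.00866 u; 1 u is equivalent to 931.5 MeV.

With 12 protons and 15 neutrons (A = 27):
Total constituent mass: 12 × 1.007276 + 15 × 1.00866 = 27.217212 u
The mass defect is 27.217212 − 26.99956 = 0.217652 u.
Binding energy = Δm·c² = 0.217652 × 931.5 MeV/u = 202.743 MeV
Per nucleon: 202.743 / 27 = 7.509 MeV

7.51 MeV/nucleon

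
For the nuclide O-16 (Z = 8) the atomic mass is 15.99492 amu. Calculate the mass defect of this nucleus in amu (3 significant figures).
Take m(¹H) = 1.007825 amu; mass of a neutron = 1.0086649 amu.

Total constituent mass: 8 × 1.007825 + 8 × 1.0086649 = 16.1319192 amu
The mass defect is 16.1319192 − 15.99492 = 0.1369992 amu.

0.137 amu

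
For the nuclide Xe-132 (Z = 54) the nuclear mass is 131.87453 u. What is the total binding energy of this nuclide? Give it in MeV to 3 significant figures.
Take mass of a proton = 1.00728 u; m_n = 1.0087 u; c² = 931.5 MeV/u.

1120 MeV

Σm = 54·m_p + 78·m_n = 54.39312 + 78.6786 = 133.07172 u
Mass defect Δm = 133.07172 − 131.87453 = 1.19719 u
E_B = 1.19719 × 931.5 = 1115.18 MeV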